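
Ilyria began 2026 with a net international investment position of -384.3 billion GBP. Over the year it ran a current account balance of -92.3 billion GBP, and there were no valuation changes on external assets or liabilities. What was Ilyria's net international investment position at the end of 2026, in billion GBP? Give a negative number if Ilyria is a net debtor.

With no valuation effects, change in NIIP = current account = -92.3
End-of-year NIIP = -384.3 + (-92.3) = -476.6

-476.6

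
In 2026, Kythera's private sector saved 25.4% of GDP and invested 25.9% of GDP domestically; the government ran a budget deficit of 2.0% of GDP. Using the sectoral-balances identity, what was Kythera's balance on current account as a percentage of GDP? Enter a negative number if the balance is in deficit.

-2.5

By the sectoral-balances identity, CA = (S_private - I) + (T - G).
Private balance = 25.4 - 25.9 = -0.5
Government balance (T - G) = -2.0
CA = -0.5 + (-2.0) = -2.5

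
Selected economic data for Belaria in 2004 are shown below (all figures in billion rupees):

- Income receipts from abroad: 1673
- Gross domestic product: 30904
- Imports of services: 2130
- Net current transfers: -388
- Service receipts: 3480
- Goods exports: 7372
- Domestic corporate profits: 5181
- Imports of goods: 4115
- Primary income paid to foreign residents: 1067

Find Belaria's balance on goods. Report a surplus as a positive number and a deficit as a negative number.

3257

Goods balance = 7372 - 4115 = 3257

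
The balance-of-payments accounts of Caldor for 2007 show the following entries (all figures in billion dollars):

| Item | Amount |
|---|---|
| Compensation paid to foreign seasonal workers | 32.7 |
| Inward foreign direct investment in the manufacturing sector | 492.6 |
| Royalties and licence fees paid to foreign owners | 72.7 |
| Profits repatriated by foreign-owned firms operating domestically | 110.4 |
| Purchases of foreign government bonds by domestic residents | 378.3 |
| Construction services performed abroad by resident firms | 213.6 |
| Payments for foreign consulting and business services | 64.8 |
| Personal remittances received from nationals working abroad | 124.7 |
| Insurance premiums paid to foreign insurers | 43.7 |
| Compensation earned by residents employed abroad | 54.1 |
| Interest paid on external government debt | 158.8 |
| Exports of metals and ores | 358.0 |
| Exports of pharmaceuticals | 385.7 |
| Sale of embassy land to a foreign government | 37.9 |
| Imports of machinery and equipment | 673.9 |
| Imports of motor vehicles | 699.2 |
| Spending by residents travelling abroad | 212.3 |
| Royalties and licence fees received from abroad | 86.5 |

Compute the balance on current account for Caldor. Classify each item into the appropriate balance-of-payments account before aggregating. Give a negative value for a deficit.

-845.9

Goods: -673.9 + 385.7 - 699.2 + 358.0 = -629.4
Services: 86.5 + 213.6 - 72.7 - 43.7 - 212.3 - 64.8 = -93.4
Primary income: -32.7 - 110.4 + 54.1 - 158.8 = -247.8
Secondary income: 124.7
Current account = (-629.4) + (-93.4) + (-247.8) + 124.7 = -845.9
(Excluded from the current account — financial account: inward foreign direct investment in the manufacturing sector 492.6, purchases of foreign government bonds by domestic residents 378.3; capital account: sale of embassy land to a foreign government 37.9.)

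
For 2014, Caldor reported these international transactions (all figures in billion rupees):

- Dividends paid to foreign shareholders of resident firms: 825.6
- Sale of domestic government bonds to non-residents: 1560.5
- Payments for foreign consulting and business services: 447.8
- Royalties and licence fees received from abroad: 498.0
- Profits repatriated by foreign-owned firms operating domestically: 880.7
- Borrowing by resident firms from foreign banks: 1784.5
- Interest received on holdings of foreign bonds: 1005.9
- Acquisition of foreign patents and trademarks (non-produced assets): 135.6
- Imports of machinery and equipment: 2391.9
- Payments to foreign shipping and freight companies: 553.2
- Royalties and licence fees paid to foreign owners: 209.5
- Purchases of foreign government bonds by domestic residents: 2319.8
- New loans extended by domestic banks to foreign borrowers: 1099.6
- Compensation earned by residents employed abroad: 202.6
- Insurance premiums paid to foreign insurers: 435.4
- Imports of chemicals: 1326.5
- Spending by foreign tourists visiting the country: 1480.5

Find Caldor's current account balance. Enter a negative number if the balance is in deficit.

-3883.6

Goods: -1326.5 - 2391.9 = -3718.4
Services: -209.5 + 1480.5 - 447.8 - 553.2 + 498.0 - 435.4 = 332.6
Primary income: -880.7 + 202.6 + 1005.9 - 825.6 = -497.8
Current account = (-3718.4) + 332.6 + (-497.8) = -3883.6
(Excluded from the current account — financial account: sale of domestic government bonds to non-residents 1560.5, borrowing by resident firms from foreign banks 1784.5, purchases of foreign government bonds by domestic residents 2319.8, new loans extended by domestic banks to foreign borrowers 1099.6; capital account: acquisition of foreign patents and trademarks (non-produced assets) 135.6.)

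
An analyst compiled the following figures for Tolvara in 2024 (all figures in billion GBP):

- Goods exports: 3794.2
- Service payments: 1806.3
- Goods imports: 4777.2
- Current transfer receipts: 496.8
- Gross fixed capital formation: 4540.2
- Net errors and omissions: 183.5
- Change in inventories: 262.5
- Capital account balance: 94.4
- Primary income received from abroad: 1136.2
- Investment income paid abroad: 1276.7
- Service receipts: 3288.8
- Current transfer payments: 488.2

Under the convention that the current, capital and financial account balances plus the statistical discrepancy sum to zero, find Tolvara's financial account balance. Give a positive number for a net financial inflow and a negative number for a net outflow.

Goods balance = 3794.2 - 4777.2 = -983.0
Services balance = 3288.8 - 1806.3 = 1482.5
Trade balance (goods + services) = -983.0 + 1482.5 = 499.5
Net primary income = 1136.2 - 1276.7 = -140.5
Net secondary income = 496.8 - 488.2 = 8.6
Current account = 499.5 + (-140.5) + 8.6 = 367.6
Financial account = -(367.6 + 94.4 + 183.5) = -645.5

-645.5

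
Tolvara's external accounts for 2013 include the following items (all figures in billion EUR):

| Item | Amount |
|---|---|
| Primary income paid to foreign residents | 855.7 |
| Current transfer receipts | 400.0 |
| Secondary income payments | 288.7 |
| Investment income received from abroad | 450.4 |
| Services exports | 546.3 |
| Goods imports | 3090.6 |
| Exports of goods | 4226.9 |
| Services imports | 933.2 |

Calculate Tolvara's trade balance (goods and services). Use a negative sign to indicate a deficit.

749.4

Goods balance = 4226.9 - 3090.6 = 1136.3
Services balance = 546.3 - 933.2 = -386.9
Trade balance (goods + services) = 1136.3 + (-386.9) = 749.4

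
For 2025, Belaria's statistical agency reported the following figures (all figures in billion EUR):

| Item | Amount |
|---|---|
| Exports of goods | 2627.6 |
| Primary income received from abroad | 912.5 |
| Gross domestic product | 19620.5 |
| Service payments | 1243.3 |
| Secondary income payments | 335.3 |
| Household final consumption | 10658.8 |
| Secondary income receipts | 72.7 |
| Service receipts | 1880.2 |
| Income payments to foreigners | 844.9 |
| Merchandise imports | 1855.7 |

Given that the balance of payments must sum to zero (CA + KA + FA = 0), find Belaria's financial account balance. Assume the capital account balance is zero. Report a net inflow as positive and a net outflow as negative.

Goods balance = 2627.6 - 1855.7 = 771.9
Services balance = 1880.2 - 1243.3 = 636.9
Trade balance (goods + services) = 771.9 + 636.9 = 1408.8
Net primary income = 912.5 - 844.9 = 67.6
Net secondary income = 72.7 - 335.3 = -262.6
Current account = 1408.8 + 67.6 + (-262.6) = 1213.8
Financial account = -(1213.8) = -1213.8

-1213.8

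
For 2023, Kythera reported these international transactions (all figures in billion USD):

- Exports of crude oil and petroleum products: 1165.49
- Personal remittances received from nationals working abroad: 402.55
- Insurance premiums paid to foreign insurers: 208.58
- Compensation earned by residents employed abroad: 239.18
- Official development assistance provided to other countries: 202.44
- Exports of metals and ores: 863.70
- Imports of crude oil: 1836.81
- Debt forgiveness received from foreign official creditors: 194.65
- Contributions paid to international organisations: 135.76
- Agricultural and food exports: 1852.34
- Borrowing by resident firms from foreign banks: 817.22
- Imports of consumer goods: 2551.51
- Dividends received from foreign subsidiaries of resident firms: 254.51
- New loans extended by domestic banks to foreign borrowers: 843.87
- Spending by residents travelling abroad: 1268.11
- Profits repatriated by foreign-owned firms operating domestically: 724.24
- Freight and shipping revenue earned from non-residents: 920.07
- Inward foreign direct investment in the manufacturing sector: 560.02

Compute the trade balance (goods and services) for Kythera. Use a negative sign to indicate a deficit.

Goods: 1852.34 - 2551.51 + 863.70 + 1165.49 - 1836.81 = -506.79
Services: -208.58 - 1268.11 + 920.07 = -556.62
Trade balance = -506.79 + (-556.62) = -1063.41
(Excluded from the trade balance — secondary income: personal remittances received from nationals working abroad 402.55, official development assistance provided to other countries 202.44, contributions paid to international organisations 135.76; primary income: compensation earned by residents employed abroad 239.18, dividends received from foreign subsidiaries of resident firms 254.51, profits repatriated by foreign-owned firms operating domestically 724.24; capital account: debt forgiveness received from foreign official creditors 194.65; financial account: borrowing by resident firms from foreign banks 817.22, new loans extended by domestic banks to foreign borrowers 843.87, inward foreign direct investment in the manufacturing sector 560.02.)

-1063.41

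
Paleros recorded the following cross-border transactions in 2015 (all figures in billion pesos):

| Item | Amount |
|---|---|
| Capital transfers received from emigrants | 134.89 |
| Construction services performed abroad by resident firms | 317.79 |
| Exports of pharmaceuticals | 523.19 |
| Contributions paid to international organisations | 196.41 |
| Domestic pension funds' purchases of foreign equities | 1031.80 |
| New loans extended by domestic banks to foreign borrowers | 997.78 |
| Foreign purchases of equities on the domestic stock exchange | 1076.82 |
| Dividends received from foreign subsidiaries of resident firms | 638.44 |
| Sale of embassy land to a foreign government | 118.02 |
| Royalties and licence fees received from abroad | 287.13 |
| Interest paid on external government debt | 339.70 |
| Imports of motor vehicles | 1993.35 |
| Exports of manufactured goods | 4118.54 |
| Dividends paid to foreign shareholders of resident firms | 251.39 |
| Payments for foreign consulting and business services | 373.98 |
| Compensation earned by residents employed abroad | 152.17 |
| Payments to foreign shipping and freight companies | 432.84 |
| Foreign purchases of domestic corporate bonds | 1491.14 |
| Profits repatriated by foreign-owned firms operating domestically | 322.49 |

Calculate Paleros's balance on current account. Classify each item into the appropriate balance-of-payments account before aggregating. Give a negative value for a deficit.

2127.10

Goods: 4118.54 - 1993.35 + 523.19 = 2648.38
Services: -432.84 - 373.98 + 287.13 + 317.79 = -201.90
Primary income: 152.17 - 322.49 - 339.70 - 251.39 + 638.44 = -122.97
Secondary income: -196.41
Current account = 2648.38 + (-201.90) + (-122.97) + (-196.41) = 2127.10
(Excluded from the current account — capital account: capital transfers received from emigrants 134.89, sale of embassy land to a foreign government 118.02; financial account: domestic pension funds' purchases of foreign equities 1031.80, new loans extended by domestic banks to foreign borrowers 997.78, foreign purchases of equities on the domestic stock exchange 1076.82, foreign purchases of domestic corporate bonds 1491.14.)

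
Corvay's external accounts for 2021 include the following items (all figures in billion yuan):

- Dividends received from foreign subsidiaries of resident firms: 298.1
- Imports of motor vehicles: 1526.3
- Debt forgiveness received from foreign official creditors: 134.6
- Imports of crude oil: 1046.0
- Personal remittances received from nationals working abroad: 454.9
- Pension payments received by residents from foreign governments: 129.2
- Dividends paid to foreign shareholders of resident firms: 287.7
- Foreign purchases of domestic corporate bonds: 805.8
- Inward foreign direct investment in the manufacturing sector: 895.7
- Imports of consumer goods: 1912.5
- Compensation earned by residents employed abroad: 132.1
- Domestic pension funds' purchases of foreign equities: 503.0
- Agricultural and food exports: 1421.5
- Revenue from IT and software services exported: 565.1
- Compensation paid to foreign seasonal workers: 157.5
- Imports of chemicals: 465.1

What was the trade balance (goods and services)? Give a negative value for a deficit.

Goods: -1046.0 - 1526.3 + 1421.5 - 465.1 - 1912.5 = -3528.4
Services: 565.1
Trade balance = -3528.4 + 565.1 = -2963.3
(Excluded from the trade balance — primary income: dividends received from foreign subsidiaries of resident firms 298.1, dividends paid to foreign shareholders of resident firms 287.7, compensation earned by residents employed abroad 132.1, compensation paid to foreign seasonal workers 157.5; capital account: debt forgiveness received from foreign official creditors 134.6; secondary income: personal remittances received from nationals working abroad 454.9, pension payments received by residents from foreign governments 129.2; financial account: foreign purchases of domestic corporate bonds 805.8, inward foreign direct investment in the manufacturing sector 895.7, domestic pension funds' purchases of foreign equities 503.0.)

-2963.3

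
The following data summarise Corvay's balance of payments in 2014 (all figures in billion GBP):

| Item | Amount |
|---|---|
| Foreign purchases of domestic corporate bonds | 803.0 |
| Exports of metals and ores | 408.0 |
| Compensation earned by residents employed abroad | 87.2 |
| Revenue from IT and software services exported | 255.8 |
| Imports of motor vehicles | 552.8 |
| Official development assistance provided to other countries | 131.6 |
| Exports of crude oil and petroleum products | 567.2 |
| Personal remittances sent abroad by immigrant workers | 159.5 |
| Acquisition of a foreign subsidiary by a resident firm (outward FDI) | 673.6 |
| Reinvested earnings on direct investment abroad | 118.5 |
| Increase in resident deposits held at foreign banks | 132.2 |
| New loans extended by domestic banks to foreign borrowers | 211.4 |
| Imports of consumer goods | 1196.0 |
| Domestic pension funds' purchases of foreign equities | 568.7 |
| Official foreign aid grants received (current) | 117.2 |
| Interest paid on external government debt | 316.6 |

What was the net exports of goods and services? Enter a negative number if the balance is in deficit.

Goods: 408.0 + 567.2 - 552.8 - 1196.0 = -773.6
Services: 255.8
Trade balance = -773.6 + 255.8 = -517.8
(Excluded from the trade balance — financial account: foreign purchases of domestic corporate bonds 803.0, acquisition of a foreign subsidiary by a resident firm (outward FDI) 673.6, increase in resident deposits held at foreign banks 132.2, new loans extended by domestic banks to foreign borrowers 211.4, domestic pension funds' purchases of foreign equities 568.7; primary income: compensation earned by residents employed abroad 87.2, reinvested earnings on direct investment abroad 118.5, interest paid on external government debt 316.6; secondary income: official development assistance provided to other countries 131.6, personal remittances sent abroad by immigrant workers 159.5, official foreign aid grants received (current) 117.2.)

-517.8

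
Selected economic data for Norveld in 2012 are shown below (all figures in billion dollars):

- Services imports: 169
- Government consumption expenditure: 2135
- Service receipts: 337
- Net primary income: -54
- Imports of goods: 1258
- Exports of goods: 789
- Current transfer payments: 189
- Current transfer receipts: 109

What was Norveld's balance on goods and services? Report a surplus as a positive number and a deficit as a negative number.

-301

Goods balance = 789 - 1258 = -469
Services balance = 337 - 169 = 168
Trade balance (goods + services) = -469 + 168 = -301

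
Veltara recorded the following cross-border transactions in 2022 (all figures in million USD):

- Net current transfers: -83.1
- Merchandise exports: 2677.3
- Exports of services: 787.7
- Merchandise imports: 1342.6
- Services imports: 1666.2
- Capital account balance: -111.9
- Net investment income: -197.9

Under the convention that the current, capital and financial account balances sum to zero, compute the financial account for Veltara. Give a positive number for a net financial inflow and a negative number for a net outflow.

Goods balance = 2677.3 - 1342.6 = 1334.7
Services balance = 787.7 - 1666.2 = -878.5
Trade balance (goods + services) = 1334.7 + (-878.5) = 456.2
Net primary income = -197.9
Net secondary income = -83.1
Current account = 456.2 + (-197.9) + (-83.1) = 175.2
Financial account = -(175.2 + (-111.9)) = -63.3

-63.3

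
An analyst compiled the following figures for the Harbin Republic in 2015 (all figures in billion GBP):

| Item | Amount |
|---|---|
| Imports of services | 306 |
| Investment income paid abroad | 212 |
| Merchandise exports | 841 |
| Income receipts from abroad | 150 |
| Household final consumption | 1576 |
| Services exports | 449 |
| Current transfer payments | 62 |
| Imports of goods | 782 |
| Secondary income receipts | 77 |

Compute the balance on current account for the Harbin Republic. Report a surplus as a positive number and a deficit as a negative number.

Goods balance = 841 - 782 = 59
Services balance = 449 - 306 = 143
Trade balance (goods + services) = 59 + 143 = 202
Net primary income = 150 - 212 = -62
Net secondary income = 77 - 62 = 15
Current account = 202 + (-62) + 15 = 155

155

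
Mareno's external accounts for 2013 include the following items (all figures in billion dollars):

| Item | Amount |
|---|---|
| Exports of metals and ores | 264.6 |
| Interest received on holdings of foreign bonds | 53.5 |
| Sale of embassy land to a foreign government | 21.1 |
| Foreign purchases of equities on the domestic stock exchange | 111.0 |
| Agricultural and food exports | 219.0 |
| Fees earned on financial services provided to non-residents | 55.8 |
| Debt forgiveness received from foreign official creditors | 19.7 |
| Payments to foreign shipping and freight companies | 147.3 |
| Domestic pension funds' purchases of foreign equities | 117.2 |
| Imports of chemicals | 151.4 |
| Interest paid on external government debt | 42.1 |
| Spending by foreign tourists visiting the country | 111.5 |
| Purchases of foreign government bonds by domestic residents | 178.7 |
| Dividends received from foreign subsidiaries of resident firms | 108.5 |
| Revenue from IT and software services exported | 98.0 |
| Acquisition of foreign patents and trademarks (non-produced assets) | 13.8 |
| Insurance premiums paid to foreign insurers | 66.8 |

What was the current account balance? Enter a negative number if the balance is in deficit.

503.3

Goods: 219.0 - 151.4 + 264.6 = 332.2
Services: -66.8 + 111.5 - 147.3 + 98.0 + 55.8 = 51.2
Primary income: 53.5 + 108.5 - 42.1 = 119.9
Current account = 332.2 + 51.2 + 119.9 = 503.3
(Excluded from the current account — capital account: sale of embassy land to a foreign government 21.1, debt forgiveness received from foreign official creditors 19.7, acquisition of foreign patents and trademarks (non-produced assets) 13.8; financial account: foreign purchases of equities on the domestic stock exchange 111.0, domestic pension funds' purchases of foreign equities 117.2, purchases of foreign government bonds by domestic residents 178.7.)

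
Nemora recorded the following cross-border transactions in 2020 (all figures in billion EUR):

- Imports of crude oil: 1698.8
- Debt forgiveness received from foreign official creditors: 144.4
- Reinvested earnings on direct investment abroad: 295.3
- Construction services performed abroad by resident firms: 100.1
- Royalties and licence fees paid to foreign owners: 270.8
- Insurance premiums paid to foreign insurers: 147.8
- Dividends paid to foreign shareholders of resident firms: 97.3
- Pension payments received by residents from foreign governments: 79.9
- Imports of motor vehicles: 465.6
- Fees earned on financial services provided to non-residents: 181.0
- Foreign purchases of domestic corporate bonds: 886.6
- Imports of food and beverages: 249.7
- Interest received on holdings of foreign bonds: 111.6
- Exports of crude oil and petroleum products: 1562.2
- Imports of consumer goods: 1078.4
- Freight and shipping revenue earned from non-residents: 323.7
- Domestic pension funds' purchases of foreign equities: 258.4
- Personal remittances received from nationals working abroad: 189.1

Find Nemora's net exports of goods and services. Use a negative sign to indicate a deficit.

-1744.1

Goods: -249.7 - 465.6 - 1078.4 - 1698.8 + 1562.2 = -1930.3
Services: 181.0 + 100.1 - 147.8 - 270.8 + 323.7 = 186.2
Trade balance = -1930.3 + 186.2 = -1744.1
(Excluded from the trade balance — capital account: debt forgiveness received from foreign official creditors 144.4; primary income: reinvested earnings on direct investment abroad 295.3, dividends paid to foreign shareholders of resident firms 97.3, interest received on holdings of foreign bonds 111.6; secondary income: pension payments received by residents from foreign governments 79.9, personal remittances received from nationals working abroad 189.1; financial account: foreign purchases of domestic corporate bonds 886.6, domestic pension funds' purchases of foreign equities 258.4.)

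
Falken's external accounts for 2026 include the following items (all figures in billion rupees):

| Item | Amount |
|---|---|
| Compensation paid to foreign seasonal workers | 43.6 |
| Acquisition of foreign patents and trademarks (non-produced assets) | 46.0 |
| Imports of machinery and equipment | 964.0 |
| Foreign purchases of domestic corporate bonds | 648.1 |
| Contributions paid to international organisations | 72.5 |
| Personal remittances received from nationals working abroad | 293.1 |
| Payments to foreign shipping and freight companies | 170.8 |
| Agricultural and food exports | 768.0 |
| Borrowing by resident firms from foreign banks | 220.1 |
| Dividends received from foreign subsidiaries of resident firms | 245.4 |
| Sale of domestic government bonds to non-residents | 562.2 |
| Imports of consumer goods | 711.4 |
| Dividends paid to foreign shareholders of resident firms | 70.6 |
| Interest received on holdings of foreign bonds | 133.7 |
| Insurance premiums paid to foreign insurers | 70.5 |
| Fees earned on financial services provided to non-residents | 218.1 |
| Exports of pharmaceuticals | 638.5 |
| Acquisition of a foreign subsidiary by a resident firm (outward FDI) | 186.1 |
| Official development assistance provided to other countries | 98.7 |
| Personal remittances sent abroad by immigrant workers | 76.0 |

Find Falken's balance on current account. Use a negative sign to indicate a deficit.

18.7

Goods: 638.5 - 711.4 + 768.0 - 964.0 = -268.9
Services: -170.8 - 70.5 + 218.1 = -23.2
Primary income: -43.6 + 133.7 + 245.4 - 70.6 = 264.9
Secondary income: 293.1 - 98.7 - 72.5 - 76.0 = 45.9
Current account = (-268.9) + (-23.2) + 264.9 + 45.9 = 18.7
(Excluded from the current account — capital account: acquisition of foreign patents and trademarks (non-produced assets) 46.0; financial account: foreign purchases of domestic corporate bonds 648.1, borrowing by resident firms from foreign banks 220.1, sale of domestic government bonds to non-residents 562.2, acquisition of a foreign subsidiary by a resident firm (outward FDI) 186.1.)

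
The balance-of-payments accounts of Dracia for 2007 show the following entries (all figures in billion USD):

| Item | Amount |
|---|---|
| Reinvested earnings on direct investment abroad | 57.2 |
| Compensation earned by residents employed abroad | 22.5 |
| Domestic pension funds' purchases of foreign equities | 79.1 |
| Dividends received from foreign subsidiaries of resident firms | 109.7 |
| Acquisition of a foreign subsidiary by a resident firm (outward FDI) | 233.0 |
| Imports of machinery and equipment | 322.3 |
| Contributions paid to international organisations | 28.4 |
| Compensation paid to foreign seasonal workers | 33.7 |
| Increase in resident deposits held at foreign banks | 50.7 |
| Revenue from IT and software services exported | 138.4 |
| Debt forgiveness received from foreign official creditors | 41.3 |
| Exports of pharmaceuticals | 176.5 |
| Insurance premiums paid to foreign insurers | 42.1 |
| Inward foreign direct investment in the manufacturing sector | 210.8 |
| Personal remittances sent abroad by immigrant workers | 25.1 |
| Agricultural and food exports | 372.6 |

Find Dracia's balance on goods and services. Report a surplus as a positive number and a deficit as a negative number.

Goods: 176.5 + 372.6 - 322.3 = 226.8
Services: -42.1 + 138.4 = 96.3
Trade balance = 226.8 + 96.3 = 323.1
(Excluded from the trade balance — primary income: reinvested earnings on direct investment abroad 57.2, compensation earned by residents employed abroad 22.5, dividends received from foreign subsidiaries of resident firms 109.7, compensation paid to foreign seasonal workers 33.7; financial account: domestic pension funds' purchases of foreign equities 79.1, acquisition of a foreign subsidiary by a resident firm (outward FDI) 233.0, increase in resident deposits held at foreign banks 50.7, inward foreign direct investment in the manufacturing sector 210.8; secondary income: contributions paid to international organisations 28.4, personal remittances sent abroad by immigrant workers 25.1; capital account: debt forgiveness received from foreign official creditors 41.3.)

323.1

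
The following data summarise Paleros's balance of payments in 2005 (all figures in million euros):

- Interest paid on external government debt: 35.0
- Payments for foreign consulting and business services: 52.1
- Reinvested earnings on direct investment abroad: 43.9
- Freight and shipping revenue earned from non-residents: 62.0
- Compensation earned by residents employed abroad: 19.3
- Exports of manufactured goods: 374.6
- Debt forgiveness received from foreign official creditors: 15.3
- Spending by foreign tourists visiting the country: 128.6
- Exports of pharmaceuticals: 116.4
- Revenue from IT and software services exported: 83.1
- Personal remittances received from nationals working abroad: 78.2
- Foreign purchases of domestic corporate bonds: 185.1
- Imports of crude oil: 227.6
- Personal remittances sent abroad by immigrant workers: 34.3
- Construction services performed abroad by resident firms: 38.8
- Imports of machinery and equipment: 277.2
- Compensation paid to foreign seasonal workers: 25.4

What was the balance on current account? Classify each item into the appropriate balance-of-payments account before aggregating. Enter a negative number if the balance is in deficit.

293.3

Goods: 374.6 - 227.6 - 277.2 + 116.4 = -13.8
Services: 38.8 + 83.1 + 62.0 - 52.1 + 128.6 = 260.4
Primary income: -25.4 + 43.9 - 35.0 + 19.3 = 2.8
Secondary income: 78.2 - 34.3 = 43.9
Current account = (-13.8) + 260.4 + 2.8 + 43.9 = 293.3
(Excluded from the current account — capital account: debt forgiveness received from foreign official creditors 15.3; financial account: foreign purchases of domestic corporate bonds 185.1.)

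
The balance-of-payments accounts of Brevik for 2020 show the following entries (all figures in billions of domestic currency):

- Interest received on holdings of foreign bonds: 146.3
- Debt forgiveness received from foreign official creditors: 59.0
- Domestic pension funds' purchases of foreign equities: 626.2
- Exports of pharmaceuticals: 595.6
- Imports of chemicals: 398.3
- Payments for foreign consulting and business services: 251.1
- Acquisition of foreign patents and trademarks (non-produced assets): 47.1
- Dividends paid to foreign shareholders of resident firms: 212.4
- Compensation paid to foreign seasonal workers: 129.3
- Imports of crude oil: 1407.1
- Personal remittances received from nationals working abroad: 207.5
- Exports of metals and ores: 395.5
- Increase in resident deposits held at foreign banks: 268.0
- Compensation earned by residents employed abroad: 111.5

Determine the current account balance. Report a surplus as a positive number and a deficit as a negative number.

-941.8

Goods: 595.6 - 398.3 + 395.5 - 1407.1 = -814.3
Services: -251.1
Primary income: 146.3 - 212.4 - 129.3 + 111.5 = -83.9
Secondary income: 207.5
Current account = (-814.3) + (-251.1) + (-83.9) + 207.5 = -941.8
(Excluded from the current account — capital account: debt forgiveness received from foreign official creditors 59.0, acquisition of foreign patents and trademarks (non-produced assets) 47.1; financial account: domestic pension funds' purchases of foreign equities 626.2, increase in resident deposits held at foreign banks 268.0.)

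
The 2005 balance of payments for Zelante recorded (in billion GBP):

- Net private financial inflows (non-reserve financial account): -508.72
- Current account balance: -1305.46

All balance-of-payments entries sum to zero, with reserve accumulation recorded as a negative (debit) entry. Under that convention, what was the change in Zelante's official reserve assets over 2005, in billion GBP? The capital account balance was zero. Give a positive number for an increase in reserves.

Official reserve transactions balance = -((-1305.46) + (-508.72)) = 1814.18
An accumulation of reserves is recorded as a debit (negative entry), so the change in the stock of reserves is the negative of that balance.
Change in official reserves = -(1814.18) = -1814.18

-1814.18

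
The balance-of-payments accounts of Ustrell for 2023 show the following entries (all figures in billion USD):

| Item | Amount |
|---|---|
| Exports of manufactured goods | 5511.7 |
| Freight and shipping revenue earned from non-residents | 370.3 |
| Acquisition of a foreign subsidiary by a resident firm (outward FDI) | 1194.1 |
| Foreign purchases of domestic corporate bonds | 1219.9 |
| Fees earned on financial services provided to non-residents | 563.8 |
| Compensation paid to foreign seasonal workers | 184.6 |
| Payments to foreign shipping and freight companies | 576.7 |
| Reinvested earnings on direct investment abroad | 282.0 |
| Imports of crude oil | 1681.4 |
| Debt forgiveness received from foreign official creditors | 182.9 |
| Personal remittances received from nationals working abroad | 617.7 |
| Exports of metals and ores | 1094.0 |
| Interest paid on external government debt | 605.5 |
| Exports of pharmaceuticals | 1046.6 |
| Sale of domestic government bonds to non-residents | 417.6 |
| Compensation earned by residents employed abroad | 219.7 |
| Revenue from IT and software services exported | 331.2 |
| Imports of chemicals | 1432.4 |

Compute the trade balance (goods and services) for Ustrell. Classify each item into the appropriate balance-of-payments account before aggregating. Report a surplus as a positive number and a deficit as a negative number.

5227.1

Goods: -1681.4 + 1094.0 - 1432.4 + 1046.6 + 5511.7 = 4538.5
Services: 331.2 + 370.3 - 576.7 + 563.8 = 688.6
Trade balance = 4538.5 + 688.6 = 5227.1
(Excluded from the trade balance — financial account: acquisition of a foreign subsidiary by a resident firm (outward FDI) 1194.1, foreign purchases of domestic corporate bonds 1219.9, sale of domestic government bonds to non-residents 417.6; primary income: compensation paid to foreign seasonal workers 184.6, reinvested earnings on direct investment abroad 282.0, interest paid on external government debt 605.5, compensation earned by residents employed abroad 219.7; capital account: debt forgiveness received from foreign official creditors 182.9; secondary income: personal remittances received from nationals working abroad 617.7.)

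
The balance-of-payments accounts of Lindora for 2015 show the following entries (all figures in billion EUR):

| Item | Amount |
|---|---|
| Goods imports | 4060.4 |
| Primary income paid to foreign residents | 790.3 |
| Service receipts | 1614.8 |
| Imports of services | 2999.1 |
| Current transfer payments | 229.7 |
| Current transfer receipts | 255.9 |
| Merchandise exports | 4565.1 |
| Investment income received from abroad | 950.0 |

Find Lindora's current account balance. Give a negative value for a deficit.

-693.7

Goods balance = 4565.1 - 4060.4 = 504.7
Services balance = 1614.8 - 2999.1 = -1384.3
Trade balance (goods + services) = 504.7 + (-1384.3) = -879.6
Net primary income = 950.0 - 790.3 = 159.7
Net secondary income = 255.9 - 229.7 = 26.2
Current account = -879.6 + 159.7 + 26.2 = -693.7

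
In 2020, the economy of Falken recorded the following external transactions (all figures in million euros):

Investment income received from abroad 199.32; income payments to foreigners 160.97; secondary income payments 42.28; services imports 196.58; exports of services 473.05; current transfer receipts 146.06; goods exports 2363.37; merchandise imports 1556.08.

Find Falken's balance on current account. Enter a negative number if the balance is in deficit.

Goods balance = 2363.37 - 1556.08 = 807.29
Services balance = 473.05 - 196.58 = 276.47
Trade balance (goods + services) = 807.29 + 276.47 = 1083.76
Net primary income = 199.32 - 160.97 = 38.35
Net secondary income = 146.06 - 42.28 = 103.78
Current account = 1083.76 + 38.35 + 103.78 = 1225.89

1225.89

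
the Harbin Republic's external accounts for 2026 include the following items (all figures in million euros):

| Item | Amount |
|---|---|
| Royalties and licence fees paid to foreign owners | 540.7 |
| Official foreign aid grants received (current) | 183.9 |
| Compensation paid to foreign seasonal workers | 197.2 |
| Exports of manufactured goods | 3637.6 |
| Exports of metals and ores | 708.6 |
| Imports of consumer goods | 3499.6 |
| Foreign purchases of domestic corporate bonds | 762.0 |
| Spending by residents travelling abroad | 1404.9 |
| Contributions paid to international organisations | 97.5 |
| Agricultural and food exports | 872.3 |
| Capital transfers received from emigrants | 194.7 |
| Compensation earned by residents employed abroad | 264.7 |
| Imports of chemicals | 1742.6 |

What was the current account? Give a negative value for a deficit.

Goods: 708.6 - 3499.6 + 3637.6 + 872.3 - 1742.6 = -23.7
Services: -540.7 - 1404.9 = -1945.6
Primary income: -197.2 + 264.7 = 67.5
Secondary income: -97.5 + 183.9 = 86.4
Current account = (-23.7) + (-1945.6) + 67.5 + 86.4 = -1815.4
(Excluded from the current account — financial account: foreign purchases of domestic corporate bonds 762.0; capital account: capital transfers received from emigrants 194.7.)

-1815.4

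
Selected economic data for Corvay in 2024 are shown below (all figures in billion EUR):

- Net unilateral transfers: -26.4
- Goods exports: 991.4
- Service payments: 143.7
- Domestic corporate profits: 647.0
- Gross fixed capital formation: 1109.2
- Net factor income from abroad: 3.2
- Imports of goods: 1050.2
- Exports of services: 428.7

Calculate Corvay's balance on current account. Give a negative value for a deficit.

Goods balance = 991.4 - 1050.2 = -58.8
Services balance = 428.7 - 143.7 = 285.0
Trade balance (goods + services) = -58.8 + 285.0 = 226.2
Net primary income = 3.2
Net secondary income = -26.4
Current account = 226.2 + 3.2 + (-26.4) = 203.0

203.0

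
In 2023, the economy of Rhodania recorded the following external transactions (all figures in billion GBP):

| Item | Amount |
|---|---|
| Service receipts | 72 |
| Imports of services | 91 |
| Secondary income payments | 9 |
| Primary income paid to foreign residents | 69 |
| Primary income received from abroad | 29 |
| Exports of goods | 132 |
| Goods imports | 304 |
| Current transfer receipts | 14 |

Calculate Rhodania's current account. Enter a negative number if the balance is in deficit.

Goods balance = 132 - 304 = -172
Services balance = 72 - 91 = -19
Trade balance (goods + services) = -172 + (-19) = -191
Net primary income = 29 - 69 = -40
Net secondary income = 14 - 9 = 5
Current account = -191 + (-40) + 5 = -226

-226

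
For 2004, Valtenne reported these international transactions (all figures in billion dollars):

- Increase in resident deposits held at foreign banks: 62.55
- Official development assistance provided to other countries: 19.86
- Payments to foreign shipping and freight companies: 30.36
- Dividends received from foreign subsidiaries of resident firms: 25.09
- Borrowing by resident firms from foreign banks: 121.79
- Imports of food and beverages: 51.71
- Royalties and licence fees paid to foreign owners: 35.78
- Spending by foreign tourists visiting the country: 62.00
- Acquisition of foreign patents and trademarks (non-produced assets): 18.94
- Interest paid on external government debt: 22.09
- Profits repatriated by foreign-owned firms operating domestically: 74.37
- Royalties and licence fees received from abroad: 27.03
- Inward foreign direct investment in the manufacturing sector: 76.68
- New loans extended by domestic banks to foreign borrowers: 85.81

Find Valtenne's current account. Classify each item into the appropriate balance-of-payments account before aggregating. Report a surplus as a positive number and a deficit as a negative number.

Goods: -51.71
Services: 62.00 - 30.36 - 35.78 + 27.03 = 22.89
Primary income: -22.09 - 74.37 + 25.09 = -71.37
Secondary income: -19.86
Current account = (-51.71) + 22.89 + (-71.37) + (-19.86) = -120.05
(Excluded from the current account — financial account: increase in resident deposits held at foreign banks 62.55, borrowing by resident firms from foreign banks 121.79, inward foreign direct investment in the manufacturing sector 76.68, new loans extended by domestic banks to foreign borrowers 85.81; capital account: acquisition of foreign patents and trademarks (non-produced assets) 18.94.)

-120.05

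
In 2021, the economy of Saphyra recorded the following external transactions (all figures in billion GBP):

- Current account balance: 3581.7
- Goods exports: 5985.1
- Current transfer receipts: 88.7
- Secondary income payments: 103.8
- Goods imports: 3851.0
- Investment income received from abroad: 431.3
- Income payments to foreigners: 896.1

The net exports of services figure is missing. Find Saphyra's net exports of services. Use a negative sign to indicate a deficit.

Current account = goods balance + services balance + net primary income + net secondary income
Sum of the known components = 1654.2
Net exports of services = CA - (known components) = 3581.7 - 1654.2 = 1927.5

1927.5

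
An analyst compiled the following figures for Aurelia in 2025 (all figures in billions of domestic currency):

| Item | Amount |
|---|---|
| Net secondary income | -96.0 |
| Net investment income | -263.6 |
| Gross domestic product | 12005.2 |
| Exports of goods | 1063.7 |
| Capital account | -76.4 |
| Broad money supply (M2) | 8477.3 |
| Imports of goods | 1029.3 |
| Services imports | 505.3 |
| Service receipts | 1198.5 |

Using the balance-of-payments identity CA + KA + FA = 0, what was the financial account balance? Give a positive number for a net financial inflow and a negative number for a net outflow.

-291.6

Goods balance = 1063.7 - 1029.3 = 34.4
Services balance = 1198.5 - 505.3 = 693.2
Trade balance (goods + services) = 34.4 + 693.2 = 727.6
Net primary income = -263.6
Net secondary income = -96.0
Current account = 727.6 + (-263.6) + (-96.0) = 368.0
Financial account = -(368.0 + (-76.4)) = -291.6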